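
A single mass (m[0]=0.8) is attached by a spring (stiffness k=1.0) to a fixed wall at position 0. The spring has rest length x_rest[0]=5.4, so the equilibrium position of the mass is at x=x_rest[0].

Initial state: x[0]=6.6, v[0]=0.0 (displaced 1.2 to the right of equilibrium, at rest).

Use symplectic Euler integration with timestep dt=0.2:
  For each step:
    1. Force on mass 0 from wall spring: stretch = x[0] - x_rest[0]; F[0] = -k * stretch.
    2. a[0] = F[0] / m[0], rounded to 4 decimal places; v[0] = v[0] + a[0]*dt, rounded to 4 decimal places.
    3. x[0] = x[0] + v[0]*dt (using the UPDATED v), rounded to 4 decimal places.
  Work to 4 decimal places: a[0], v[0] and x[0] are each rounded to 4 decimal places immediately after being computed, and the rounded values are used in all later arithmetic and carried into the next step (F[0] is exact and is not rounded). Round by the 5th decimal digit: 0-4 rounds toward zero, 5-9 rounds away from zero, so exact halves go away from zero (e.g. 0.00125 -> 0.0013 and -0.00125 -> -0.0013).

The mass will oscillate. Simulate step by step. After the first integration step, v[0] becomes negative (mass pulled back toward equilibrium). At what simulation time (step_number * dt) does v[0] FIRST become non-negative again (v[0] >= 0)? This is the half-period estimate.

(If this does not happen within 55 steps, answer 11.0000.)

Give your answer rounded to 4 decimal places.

Step 0: x=[6.6000] v=[0.0000]
Step 1: x=[6.5400] v=[-0.3000]
Step 2: x=[6.4230] v=[-0.5850]
Step 3: x=[6.2548] v=[-0.8408]
Step 4: x=[6.0439] v=[-1.0545]
Step 5: x=[5.8008] v=[-1.2155]
Step 6: x=[5.5377] v=[-1.3157]
Step 7: x=[5.2677] v=[-1.3501]
Step 8: x=[5.0043] v=[-1.3170]
Step 9: x=[4.7607] v=[-1.2181]
Step 10: x=[4.5490] v=[-1.0583]
Step 11: x=[4.3799] v=[-0.8455]
Step 12: x=[4.2618] v=[-0.5905]
Step 13: x=[4.2006] v=[-0.3059]
Step 14: x=[4.1994] v=[-0.0060]
Step 15: x=[4.2582] v=[0.2942]
First v>=0 after going negative at step 15, time=3.0000

Answer: 3.0000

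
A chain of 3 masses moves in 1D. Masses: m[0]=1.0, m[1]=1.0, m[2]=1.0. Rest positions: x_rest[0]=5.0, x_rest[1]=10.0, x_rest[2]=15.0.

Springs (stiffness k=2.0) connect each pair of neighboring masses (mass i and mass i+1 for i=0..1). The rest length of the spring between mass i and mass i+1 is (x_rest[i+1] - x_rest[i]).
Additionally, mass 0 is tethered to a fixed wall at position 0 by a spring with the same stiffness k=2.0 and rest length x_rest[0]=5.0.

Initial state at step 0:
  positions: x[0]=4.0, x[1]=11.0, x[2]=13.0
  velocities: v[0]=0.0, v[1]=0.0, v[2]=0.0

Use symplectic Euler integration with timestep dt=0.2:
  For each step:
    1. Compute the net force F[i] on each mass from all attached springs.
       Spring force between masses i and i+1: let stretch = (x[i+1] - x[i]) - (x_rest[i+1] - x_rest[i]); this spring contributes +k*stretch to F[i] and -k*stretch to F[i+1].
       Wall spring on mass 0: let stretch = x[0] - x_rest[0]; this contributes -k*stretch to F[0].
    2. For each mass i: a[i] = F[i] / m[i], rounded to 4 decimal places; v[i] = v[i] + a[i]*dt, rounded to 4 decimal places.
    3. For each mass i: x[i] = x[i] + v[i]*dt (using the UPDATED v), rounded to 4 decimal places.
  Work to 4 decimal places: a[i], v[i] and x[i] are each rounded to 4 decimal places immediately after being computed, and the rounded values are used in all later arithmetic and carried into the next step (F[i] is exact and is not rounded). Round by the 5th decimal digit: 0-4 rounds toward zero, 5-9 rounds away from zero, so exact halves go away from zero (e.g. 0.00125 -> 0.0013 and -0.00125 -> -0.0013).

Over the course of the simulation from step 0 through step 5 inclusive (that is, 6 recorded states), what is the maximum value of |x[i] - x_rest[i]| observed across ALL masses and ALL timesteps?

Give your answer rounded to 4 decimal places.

Step 0: x=[4.0000 11.0000 13.0000] v=[0.0000 0.0000 0.0000]
Step 1: x=[4.2400 10.6000 13.2400] v=[1.2000 -2.0000 1.2000]
Step 2: x=[4.6496 9.9024 13.6688] v=[2.0480 -3.4880 2.1440]
Step 3: x=[5.1075 9.0859 14.1963] v=[2.2893 -4.0826 2.6374]
Step 4: x=[5.4750 8.3599 14.7149] v=[1.8377 -3.6298 2.5932]
Step 5: x=[5.6353 7.9115 15.1251] v=[0.8017 -2.2418 2.0512]
Max displacement = 2.0885

Answer: 2.0885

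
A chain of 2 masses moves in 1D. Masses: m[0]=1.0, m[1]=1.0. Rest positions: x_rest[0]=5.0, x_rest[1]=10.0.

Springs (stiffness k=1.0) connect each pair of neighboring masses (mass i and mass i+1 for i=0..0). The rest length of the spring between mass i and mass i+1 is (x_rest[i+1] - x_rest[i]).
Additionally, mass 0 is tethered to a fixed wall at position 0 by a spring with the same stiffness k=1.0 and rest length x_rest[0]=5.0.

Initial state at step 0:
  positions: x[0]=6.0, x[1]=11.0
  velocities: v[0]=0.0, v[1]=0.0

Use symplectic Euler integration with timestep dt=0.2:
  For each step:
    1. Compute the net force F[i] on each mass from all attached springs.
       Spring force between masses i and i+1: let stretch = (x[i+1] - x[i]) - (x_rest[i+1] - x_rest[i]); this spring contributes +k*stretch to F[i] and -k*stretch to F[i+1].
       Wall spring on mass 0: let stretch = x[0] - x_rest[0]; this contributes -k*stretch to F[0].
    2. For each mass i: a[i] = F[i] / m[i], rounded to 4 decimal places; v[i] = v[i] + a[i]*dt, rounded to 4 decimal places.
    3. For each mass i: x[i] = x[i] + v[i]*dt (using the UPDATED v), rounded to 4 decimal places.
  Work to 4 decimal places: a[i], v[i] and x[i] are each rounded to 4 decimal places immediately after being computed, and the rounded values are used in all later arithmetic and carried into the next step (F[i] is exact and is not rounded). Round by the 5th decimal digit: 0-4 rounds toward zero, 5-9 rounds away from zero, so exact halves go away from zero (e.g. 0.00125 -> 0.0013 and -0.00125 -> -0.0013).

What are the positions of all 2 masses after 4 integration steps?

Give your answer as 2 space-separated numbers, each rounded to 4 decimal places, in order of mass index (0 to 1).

Step 0: x=[6.0000 11.0000] v=[0.0000 0.0000]
Step 1: x=[5.9600 11.0000] v=[-0.2000 0.0000]
Step 2: x=[5.8832 10.9984] v=[-0.3840 -0.0080]
Step 3: x=[5.7757 10.9922] v=[-0.5376 -0.0310]
Step 4: x=[5.6458 10.9773] v=[-0.6494 -0.0743]

Answer: 5.6458 10.9773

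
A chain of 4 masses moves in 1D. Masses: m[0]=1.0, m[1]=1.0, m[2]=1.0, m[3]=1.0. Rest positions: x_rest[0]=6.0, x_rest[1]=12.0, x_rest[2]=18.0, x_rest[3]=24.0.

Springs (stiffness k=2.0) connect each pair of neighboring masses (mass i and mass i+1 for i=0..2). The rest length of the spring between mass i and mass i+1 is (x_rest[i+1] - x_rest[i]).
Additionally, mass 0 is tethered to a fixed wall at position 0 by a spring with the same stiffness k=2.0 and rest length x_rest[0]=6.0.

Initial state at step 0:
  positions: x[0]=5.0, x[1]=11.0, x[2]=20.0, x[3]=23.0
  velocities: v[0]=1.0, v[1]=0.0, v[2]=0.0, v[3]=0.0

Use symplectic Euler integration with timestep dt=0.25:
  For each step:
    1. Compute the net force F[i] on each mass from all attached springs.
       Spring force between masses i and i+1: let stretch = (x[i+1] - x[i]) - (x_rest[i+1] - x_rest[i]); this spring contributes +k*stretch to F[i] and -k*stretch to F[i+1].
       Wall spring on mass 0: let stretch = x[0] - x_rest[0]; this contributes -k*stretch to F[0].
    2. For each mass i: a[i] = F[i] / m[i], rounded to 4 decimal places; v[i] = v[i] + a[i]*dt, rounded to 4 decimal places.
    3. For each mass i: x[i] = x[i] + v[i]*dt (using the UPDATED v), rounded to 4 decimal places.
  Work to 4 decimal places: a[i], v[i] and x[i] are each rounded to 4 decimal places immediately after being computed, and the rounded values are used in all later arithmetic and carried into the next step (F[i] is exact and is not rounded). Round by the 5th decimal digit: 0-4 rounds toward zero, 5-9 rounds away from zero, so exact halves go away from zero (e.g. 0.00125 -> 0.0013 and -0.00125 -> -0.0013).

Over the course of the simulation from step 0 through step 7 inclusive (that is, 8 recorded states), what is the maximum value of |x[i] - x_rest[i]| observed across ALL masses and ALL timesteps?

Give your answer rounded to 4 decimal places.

Answer: 2.0311

Derivation:
Step 0: x=[5.0000 11.0000 20.0000 23.0000] v=[1.0000 0.0000 0.0000 0.0000]
Step 1: x=[5.3750 11.3750 19.2500 23.3750] v=[1.5000 1.5000 -3.0000 1.5000]
Step 2: x=[5.8281 11.9844 18.0313 23.9844] v=[1.8125 2.4375 -4.8750 2.4375]
Step 3: x=[6.3223 12.5801 16.8008 24.5997] v=[1.9766 2.3828 -4.9219 2.4610]
Step 4: x=[6.8084 12.9212 16.0176 24.9901] v=[1.9444 1.3643 -3.1328 1.5616]
Step 5: x=[7.2076 12.8852 15.9689 25.0090] v=[1.5966 -0.1439 -0.1948 0.0754]
Step 6: x=[7.4155 12.5250 16.6648 24.6478] v=[0.8316 -1.4409 2.7834 -1.4447]
Step 7: x=[7.3352 12.0436 17.8411 24.0388] v=[-0.3214 -1.9258 4.7050 -2.4362]
Max displacement = 2.0311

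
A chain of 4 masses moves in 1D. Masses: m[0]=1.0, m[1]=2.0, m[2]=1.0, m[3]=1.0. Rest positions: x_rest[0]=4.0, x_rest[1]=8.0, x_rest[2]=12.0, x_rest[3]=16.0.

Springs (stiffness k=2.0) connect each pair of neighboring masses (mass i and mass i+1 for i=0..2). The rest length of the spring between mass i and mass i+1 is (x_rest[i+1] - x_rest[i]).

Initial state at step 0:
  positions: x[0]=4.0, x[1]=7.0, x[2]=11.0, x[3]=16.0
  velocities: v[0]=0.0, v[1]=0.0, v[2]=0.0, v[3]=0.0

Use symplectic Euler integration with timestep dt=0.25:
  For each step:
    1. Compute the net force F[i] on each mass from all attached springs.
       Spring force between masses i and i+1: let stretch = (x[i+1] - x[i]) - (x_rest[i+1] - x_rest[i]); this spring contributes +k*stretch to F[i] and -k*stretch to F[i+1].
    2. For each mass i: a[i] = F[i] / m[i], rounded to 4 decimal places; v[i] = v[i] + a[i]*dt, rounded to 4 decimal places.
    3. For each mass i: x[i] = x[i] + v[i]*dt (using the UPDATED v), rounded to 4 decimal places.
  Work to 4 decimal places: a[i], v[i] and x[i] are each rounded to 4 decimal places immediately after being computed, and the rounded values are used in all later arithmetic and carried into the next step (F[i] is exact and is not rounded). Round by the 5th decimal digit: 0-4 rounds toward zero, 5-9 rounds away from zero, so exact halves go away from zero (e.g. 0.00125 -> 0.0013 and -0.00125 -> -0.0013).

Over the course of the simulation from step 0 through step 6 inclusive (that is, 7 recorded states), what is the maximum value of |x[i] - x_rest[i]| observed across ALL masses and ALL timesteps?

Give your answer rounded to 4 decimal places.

Step 0: x=[4.0000 7.0000 11.0000 16.0000] v=[0.0000 0.0000 0.0000 0.0000]
Step 1: x=[3.8750 7.0625 11.1250 15.8750] v=[-0.5000 0.2500 0.5000 -0.5000]
Step 2: x=[3.6484 7.1797 11.3360 15.6563] v=[-0.9063 0.4688 0.8438 -0.8750]
Step 3: x=[3.3632 7.3360 11.5675 15.3975] v=[-1.1407 0.6251 0.9258 -1.0352]
Step 4: x=[3.0746 7.5085 11.7488 15.1600] v=[-1.1543 0.6898 0.7251 -0.9502]
Step 5: x=[2.8403 7.6689 11.8265 14.9961] v=[-0.9374 0.6414 0.3106 -0.6558]
Step 6: x=[2.7095 7.7873 11.7807 14.9360] v=[-0.5231 0.4737 -0.1834 -0.2406]
Max displacement = 1.2905

Answer: 1.2905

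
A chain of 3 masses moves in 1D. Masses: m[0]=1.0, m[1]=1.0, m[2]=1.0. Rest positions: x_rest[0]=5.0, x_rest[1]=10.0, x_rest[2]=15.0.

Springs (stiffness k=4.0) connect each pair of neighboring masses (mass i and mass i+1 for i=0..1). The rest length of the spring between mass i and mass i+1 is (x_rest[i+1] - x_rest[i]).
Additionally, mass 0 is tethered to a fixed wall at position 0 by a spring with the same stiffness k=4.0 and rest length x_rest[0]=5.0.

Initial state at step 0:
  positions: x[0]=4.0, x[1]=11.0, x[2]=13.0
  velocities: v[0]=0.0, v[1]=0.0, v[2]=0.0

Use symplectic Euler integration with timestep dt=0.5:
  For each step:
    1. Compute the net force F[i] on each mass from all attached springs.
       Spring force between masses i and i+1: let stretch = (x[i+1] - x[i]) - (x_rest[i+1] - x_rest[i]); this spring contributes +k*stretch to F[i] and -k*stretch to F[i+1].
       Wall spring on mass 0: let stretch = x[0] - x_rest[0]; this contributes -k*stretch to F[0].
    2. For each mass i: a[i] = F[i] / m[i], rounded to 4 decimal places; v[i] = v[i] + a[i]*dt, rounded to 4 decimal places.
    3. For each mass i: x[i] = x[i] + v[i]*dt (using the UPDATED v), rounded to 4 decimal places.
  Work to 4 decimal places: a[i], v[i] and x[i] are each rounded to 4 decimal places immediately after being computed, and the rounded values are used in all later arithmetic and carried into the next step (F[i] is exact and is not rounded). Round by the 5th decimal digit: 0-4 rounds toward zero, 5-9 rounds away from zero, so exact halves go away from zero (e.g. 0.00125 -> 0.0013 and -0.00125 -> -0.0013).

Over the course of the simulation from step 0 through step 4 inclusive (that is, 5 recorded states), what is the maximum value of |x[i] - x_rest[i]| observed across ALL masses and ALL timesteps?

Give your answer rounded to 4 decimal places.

Answer: 4.0000

Derivation:
Step 0: x=[4.0000 11.0000 13.0000] v=[0.0000 0.0000 0.0000]
Step 1: x=[7.0000 6.0000 16.0000] v=[6.0000 -10.0000 6.0000]
Step 2: x=[2.0000 12.0000 14.0000] v=[-10.0000 12.0000 -4.0000]
Step 3: x=[5.0000 10.0000 15.0000] v=[6.0000 -4.0000 2.0000]
Step 4: x=[8.0000 8.0000 16.0000] v=[6.0000 -4.0000 2.0000]
Max displacement = 4.0000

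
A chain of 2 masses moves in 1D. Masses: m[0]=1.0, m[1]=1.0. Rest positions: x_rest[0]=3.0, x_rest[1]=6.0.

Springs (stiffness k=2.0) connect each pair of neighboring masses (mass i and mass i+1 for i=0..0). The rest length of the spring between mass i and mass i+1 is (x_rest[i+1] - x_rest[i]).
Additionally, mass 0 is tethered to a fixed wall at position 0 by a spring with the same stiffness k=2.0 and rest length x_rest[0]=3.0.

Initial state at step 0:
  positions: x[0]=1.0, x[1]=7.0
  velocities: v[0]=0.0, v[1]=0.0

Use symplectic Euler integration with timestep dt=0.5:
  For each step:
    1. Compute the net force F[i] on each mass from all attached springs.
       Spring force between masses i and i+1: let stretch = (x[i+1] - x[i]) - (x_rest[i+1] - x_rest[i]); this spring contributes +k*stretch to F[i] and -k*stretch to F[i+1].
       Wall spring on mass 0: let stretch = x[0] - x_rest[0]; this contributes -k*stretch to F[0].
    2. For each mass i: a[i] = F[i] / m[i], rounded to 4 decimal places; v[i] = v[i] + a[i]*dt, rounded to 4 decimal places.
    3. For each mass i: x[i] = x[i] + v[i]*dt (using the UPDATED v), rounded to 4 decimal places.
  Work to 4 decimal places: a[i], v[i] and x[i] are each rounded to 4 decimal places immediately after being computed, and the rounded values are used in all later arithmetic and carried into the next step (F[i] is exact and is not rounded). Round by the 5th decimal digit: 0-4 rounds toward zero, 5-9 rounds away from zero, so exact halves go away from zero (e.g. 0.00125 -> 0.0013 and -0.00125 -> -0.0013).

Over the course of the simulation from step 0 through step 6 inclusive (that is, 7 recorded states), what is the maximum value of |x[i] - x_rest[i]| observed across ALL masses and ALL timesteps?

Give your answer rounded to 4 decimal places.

Answer: 2.2500

Derivation:
Step 0: x=[1.0000 7.0000] v=[0.0000 0.0000]
Step 1: x=[3.5000 5.5000] v=[5.0000 -3.0000]
Step 2: x=[5.2500 4.5000] v=[3.5000 -2.0000]
Step 3: x=[4.0000 5.3750] v=[-2.5000 1.7500]
Step 4: x=[1.4375 7.0625] v=[-5.1250 3.3750]
Step 5: x=[0.9688 7.4375] v=[-0.9375 0.7500]
Step 6: x=[3.2500 6.0782] v=[4.5624 -2.7187]
Max displacement = 2.2500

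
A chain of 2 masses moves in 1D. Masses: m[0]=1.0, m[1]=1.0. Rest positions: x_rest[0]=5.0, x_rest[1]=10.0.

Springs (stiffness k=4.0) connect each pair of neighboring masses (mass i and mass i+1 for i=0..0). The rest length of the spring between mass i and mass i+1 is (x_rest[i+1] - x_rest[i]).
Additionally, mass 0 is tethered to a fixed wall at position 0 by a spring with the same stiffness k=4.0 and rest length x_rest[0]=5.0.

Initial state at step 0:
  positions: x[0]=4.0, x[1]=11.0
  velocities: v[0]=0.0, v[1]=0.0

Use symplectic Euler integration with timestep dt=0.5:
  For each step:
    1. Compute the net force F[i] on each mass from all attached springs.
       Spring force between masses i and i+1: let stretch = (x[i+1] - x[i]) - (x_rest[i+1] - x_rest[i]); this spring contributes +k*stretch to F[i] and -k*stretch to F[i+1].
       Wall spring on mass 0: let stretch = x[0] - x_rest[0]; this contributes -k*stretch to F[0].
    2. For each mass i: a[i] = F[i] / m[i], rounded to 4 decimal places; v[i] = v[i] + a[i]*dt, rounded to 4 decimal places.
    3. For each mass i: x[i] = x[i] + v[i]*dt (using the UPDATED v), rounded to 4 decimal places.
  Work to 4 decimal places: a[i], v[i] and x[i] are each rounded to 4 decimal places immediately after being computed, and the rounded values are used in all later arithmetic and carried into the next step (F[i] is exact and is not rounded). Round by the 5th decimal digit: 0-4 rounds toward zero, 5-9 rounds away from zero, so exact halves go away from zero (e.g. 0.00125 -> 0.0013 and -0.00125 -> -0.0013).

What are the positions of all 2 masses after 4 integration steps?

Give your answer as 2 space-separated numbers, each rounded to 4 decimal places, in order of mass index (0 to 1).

Step 0: x=[4.0000 11.0000] v=[0.0000 0.0000]
Step 1: x=[7.0000 9.0000] v=[6.0000 -4.0000]
Step 2: x=[5.0000 10.0000] v=[-4.0000 2.0000]
Step 3: x=[3.0000 11.0000] v=[-4.0000 2.0000]
Step 4: x=[6.0000 9.0000] v=[6.0000 -4.0000]

Answer: 6.0000 9.0000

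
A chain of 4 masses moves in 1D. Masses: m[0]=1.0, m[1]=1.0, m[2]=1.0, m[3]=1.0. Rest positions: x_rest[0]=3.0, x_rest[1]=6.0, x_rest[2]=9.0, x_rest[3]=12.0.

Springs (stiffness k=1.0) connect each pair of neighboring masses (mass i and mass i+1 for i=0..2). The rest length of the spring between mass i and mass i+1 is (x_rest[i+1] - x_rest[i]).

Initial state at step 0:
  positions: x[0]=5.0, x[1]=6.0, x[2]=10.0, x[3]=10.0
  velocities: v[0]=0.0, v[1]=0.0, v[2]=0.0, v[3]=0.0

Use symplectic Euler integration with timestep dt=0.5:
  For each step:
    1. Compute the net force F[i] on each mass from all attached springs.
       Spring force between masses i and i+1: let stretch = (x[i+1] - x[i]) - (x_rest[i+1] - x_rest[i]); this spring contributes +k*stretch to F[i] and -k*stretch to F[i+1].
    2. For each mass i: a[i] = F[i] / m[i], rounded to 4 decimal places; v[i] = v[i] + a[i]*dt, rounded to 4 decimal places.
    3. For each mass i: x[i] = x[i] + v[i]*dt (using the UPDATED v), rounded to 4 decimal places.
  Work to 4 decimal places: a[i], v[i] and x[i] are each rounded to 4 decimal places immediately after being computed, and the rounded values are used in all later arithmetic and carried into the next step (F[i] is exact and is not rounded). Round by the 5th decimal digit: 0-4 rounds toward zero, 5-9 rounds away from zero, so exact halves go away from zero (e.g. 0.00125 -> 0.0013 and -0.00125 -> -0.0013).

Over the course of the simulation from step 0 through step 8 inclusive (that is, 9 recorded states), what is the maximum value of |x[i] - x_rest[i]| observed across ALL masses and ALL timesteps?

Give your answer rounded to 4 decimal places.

Answer: 2.0422

Derivation:
Step 0: x=[5.0000 6.0000 10.0000 10.0000] v=[0.0000 0.0000 0.0000 0.0000]
Step 1: x=[4.5000 6.7500 9.0000 10.7500] v=[-1.0000 1.5000 -2.0000 1.5000]
Step 2: x=[3.8125 7.5000 7.8750 11.8125] v=[-1.3750 1.5000 -2.2500 2.1250]
Step 3: x=[3.2969 7.4219 7.6406 12.6407] v=[-1.0313 -0.1563 -0.4688 1.6563]
Step 4: x=[3.0625 6.3672 8.6016 12.9689] v=[-0.4688 -2.1095 1.9219 0.6563]
Step 5: x=[2.9043 5.0449 10.0958 12.9552] v=[-0.3165 -2.6447 2.9884 -0.0274]
Step 6: x=[2.5312 4.4501 11.0422 12.9767] v=[-0.7462 -1.1896 1.8927 0.0429]
Step 7: x=[1.8878 5.0236 10.8242 13.2646] v=[-1.2868 1.1470 -0.4361 0.5757]
Step 8: x=[1.2784 6.2633 9.7661 13.6924] v=[-1.2189 2.4794 -2.1162 0.8555]
Max displacement = 2.0422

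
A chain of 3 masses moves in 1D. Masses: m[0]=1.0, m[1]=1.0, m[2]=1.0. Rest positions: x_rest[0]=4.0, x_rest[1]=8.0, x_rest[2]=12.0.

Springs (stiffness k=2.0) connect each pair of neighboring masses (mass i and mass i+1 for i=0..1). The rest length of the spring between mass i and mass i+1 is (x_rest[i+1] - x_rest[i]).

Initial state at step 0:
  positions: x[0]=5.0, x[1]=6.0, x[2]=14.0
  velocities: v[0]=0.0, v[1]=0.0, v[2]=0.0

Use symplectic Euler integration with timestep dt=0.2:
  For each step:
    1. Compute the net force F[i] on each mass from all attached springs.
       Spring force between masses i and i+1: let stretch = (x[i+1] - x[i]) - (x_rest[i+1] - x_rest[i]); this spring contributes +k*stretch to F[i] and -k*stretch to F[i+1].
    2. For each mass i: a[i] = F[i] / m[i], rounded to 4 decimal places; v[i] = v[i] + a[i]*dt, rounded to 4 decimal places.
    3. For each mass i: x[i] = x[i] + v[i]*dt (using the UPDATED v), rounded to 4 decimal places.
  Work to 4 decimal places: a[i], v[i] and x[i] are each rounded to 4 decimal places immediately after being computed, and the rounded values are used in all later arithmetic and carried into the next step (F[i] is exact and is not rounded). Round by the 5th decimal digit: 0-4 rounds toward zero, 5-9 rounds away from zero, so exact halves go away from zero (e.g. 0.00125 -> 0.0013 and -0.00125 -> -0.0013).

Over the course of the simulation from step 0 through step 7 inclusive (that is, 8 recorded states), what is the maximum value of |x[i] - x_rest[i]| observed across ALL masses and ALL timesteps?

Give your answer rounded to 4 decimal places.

Answer: 2.7332

Derivation:
Step 0: x=[5.0000 6.0000 14.0000] v=[0.0000 0.0000 0.0000]
Step 1: x=[4.7600 6.5600 13.6800] v=[-1.2000 2.8000 -1.6000]
Step 2: x=[4.3440 7.5456 13.1104] v=[-2.0800 4.9280 -2.8480]
Step 3: x=[3.8641 8.7203 12.4156] v=[-2.3994 5.8733 -3.4739]
Step 4: x=[3.4527 9.8021 11.7452] v=[-2.0569 5.4089 -3.3520]
Step 5: x=[3.2293 10.5314 11.2394] v=[-1.1171 3.6464 -2.5292]
Step 6: x=[3.2700 10.7332 10.9969] v=[0.2037 1.0088 -1.2124]
Step 7: x=[3.5878 10.3590 11.0533] v=[1.5890 -1.8710 0.2821]
Max displacement = 2.7332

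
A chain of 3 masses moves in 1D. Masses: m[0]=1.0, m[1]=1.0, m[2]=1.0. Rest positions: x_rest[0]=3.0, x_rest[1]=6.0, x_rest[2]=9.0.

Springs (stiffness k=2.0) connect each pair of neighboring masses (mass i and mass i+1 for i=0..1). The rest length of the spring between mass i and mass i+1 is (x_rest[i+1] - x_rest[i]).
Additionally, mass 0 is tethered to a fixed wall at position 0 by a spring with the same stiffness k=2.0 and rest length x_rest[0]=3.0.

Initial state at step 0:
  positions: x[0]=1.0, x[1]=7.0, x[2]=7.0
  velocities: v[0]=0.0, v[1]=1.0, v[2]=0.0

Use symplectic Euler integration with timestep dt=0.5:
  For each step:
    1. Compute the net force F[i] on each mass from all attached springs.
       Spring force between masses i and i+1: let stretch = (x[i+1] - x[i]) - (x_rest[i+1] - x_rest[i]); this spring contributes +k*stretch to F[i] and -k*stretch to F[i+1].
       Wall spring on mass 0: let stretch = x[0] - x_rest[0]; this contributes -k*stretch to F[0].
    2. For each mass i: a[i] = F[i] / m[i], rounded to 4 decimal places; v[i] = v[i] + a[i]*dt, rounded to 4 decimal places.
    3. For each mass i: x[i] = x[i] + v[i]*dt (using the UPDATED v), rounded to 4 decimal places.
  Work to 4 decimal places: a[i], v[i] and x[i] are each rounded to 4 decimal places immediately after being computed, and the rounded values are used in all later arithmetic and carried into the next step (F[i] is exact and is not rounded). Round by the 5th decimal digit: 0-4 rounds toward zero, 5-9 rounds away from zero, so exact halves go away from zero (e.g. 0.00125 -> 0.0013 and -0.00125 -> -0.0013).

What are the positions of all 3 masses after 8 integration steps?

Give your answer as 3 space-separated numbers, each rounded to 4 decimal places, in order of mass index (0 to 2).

Step 0: x=[1.0000 7.0000 7.0000] v=[0.0000 1.0000 0.0000]
Step 1: x=[3.5000 4.5000 8.5000] v=[5.0000 -5.0000 3.0000]
Step 2: x=[4.7500 3.5000 9.5000] v=[2.5000 -2.0000 2.0000]
Step 3: x=[3.0000 6.1250 9.0000] v=[-3.5000 5.2500 -1.0000]
Step 4: x=[1.3125 8.6250 8.5625] v=[-3.3750 5.0000 -0.8750]
Step 5: x=[2.6250 7.4375 9.6563] v=[2.6250 -2.3750 2.1875]
Step 6: x=[5.0313 4.9532 11.1407] v=[4.8125 -4.9687 2.9687]
Step 7: x=[4.8829 5.6017 11.0313] v=[-0.2969 1.2969 -0.2188]
Step 8: x=[2.6524 8.6056 9.7071] v=[-4.4610 6.0077 -2.6484]

Answer: 2.6524 8.6056 9.7071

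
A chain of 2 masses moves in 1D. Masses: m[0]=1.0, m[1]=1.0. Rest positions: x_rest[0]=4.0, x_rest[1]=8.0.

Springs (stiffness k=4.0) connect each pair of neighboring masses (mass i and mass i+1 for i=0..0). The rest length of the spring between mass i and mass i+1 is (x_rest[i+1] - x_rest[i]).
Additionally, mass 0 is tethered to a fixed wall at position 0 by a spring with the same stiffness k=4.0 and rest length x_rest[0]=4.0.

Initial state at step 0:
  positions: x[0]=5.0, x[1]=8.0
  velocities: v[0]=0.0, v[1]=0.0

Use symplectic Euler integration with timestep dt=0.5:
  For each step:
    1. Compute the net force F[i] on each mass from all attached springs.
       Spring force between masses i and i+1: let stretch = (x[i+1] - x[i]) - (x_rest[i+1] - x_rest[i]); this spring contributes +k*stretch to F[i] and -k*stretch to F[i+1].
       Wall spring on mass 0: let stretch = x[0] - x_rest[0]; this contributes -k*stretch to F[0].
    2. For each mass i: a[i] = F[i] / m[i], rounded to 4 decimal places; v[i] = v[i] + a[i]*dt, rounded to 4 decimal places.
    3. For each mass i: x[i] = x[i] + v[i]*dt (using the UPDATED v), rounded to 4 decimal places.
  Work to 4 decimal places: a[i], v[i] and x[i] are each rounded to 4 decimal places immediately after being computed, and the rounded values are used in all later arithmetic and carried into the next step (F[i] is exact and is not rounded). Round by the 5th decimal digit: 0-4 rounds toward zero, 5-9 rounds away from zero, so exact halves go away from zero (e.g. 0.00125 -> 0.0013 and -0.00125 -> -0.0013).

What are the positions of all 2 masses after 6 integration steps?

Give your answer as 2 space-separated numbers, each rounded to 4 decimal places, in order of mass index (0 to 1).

Answer: 5.0000 7.0000

Derivation:
Step 0: x=[5.0000 8.0000] v=[0.0000 0.0000]
Step 1: x=[3.0000 9.0000] v=[-4.0000 2.0000]
Step 2: x=[4.0000 8.0000] v=[2.0000 -2.0000]
Step 3: x=[5.0000 7.0000] v=[2.0000 -2.0000]
Step 4: x=[3.0000 8.0000] v=[-4.0000 2.0000]
Step 5: x=[3.0000 8.0000] v=[0.0000 0.0000]
Step 6: x=[5.0000 7.0000] v=[4.0000 -2.0000]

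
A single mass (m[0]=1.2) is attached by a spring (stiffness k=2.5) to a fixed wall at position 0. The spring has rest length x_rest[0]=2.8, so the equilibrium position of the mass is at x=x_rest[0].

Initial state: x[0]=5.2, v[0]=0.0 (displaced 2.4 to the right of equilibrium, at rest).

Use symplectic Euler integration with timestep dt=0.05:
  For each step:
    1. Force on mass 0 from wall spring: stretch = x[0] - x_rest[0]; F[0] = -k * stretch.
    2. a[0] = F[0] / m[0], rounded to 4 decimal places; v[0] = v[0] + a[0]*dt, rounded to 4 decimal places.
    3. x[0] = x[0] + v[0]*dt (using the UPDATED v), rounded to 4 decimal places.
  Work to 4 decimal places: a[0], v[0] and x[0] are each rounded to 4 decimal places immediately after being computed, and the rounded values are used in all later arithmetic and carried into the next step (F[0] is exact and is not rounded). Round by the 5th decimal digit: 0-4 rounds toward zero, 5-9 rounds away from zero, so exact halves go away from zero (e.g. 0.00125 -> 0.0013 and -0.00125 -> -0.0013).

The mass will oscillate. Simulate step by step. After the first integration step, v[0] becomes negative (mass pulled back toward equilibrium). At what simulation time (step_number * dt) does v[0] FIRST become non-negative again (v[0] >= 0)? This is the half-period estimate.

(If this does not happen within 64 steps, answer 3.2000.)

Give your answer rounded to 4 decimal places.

Step 0: x=[5.2000] v=[0.0000]
Step 1: x=[5.1875] v=[-0.2500]
Step 2: x=[5.1626] v=[-0.4987]
Step 3: x=[5.1254] v=[-0.7448]
Step 4: x=[5.0761] v=[-0.9870]
Step 5: x=[5.0149] v=[-1.2241]
Step 6: x=[4.9422] v=[-1.4548]
Step 7: x=[4.8583] v=[-1.6779]
Step 8: x=[4.7637] v=[-1.8923]
Step 9: x=[4.6589] v=[-2.0969]
Step 10: x=[4.5444] v=[-2.2905]
Step 11: x=[4.4208] v=[-2.4722]
Step 12: x=[4.2888] v=[-2.6410]
Step 13: x=[4.1490] v=[-2.7961]
Step 14: x=[4.0022] v=[-2.9366]
Step 15: x=[3.8491] v=[-3.0618]
Step 16: x=[3.6905] v=[-3.1711]
Step 17: x=[3.5273] v=[-3.2639]
Step 18: x=[3.3603] v=[-3.3397]
Step 19: x=[3.1904] v=[-3.3981]
Step 20: x=[3.0185] v=[-3.4388]
Step 21: x=[2.8454] v=[-3.4616]
Step 22: x=[2.6721] v=[-3.4663]
Step 23: x=[2.4995] v=[-3.4530]
Step 24: x=[2.3284] v=[-3.4217]
Step 25: x=[2.1598] v=[-3.3726]
Step 26: x=[1.9945] v=[-3.3059]
Step 27: x=[1.8334] v=[-3.2220]
Step 28: x=[1.6773] v=[-3.1213]
Step 29: x=[1.5271] v=[-3.0044]
Step 30: x=[1.3835] v=[-2.8718]
Step 31: x=[1.2473] v=[-2.7243]
Step 32: x=[1.1192] v=[-2.5626]
Step 33: x=[0.9998] v=[-2.3875]
Step 34: x=[0.8898] v=[-2.2000]
Step 35: x=[0.7898] v=[-2.0010]
Step 36: x=[0.7002] v=[-1.7916]
Step 37: x=[0.6216] v=[-1.5729]
Step 38: x=[0.5543] v=[-1.3460]
Step 39: x=[0.4987] v=[-1.1121]
Step 40: x=[0.4551] v=[-0.8724]
Step 41: x=[0.4237] v=[-0.6281]
Step 42: x=[0.4047] v=[-0.3806]
Step 43: x=[0.3981] v=[-0.1311]
Step 44: x=[0.4041] v=[0.1191]
First v>=0 after going negative at step 44, time=2.2000

Answer: 2.2000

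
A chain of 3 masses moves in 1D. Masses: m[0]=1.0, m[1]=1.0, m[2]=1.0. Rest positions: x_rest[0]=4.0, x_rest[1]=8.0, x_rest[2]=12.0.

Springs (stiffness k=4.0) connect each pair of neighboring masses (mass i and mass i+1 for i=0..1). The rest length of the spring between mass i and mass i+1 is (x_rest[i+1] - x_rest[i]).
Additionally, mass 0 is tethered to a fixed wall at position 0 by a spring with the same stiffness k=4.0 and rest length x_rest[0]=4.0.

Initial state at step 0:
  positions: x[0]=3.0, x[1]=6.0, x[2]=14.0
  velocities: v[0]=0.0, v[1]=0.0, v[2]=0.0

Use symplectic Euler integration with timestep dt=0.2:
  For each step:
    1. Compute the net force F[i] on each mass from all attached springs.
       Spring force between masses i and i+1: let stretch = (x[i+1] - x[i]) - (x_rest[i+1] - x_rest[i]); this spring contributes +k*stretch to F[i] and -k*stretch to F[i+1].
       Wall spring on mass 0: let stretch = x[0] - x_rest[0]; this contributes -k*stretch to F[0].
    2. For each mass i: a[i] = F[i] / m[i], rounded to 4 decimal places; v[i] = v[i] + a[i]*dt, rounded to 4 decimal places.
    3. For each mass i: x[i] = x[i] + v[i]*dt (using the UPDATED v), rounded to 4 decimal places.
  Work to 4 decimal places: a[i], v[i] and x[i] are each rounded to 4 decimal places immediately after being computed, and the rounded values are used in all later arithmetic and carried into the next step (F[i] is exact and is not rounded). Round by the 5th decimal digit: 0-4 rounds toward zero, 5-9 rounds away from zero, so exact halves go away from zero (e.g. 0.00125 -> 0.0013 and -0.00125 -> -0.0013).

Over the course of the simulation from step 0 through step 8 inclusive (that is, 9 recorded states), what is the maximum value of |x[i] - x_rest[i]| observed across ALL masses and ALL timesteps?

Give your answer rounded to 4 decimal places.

Step 0: x=[3.0000 6.0000 14.0000] v=[0.0000 0.0000 0.0000]
Step 1: x=[3.0000 6.8000 13.3600] v=[0.0000 4.0000 -3.2000]
Step 2: x=[3.1280 8.0416 12.3104] v=[0.6400 6.2080 -5.2480]
Step 3: x=[3.5417 9.1800 11.2178] v=[2.0685 5.6922 -5.4630]
Step 4: x=[4.2909 9.7424 10.4392] v=[3.7458 2.8118 -3.8932]
Step 5: x=[5.2258 9.5440 10.1891] v=[4.6743 -0.9920 -1.2506]
Step 6: x=[6.0154 8.7579 10.4758] v=[3.9482 -3.9305 1.4333]
Step 7: x=[6.2814 7.8079 11.1276] v=[1.3299 -4.7502 3.2590]
Step 8: x=[5.7866 7.1448 11.8882] v=[-2.4740 -3.3156 3.8032]
Max displacement = 2.2814

Answer: 2.2814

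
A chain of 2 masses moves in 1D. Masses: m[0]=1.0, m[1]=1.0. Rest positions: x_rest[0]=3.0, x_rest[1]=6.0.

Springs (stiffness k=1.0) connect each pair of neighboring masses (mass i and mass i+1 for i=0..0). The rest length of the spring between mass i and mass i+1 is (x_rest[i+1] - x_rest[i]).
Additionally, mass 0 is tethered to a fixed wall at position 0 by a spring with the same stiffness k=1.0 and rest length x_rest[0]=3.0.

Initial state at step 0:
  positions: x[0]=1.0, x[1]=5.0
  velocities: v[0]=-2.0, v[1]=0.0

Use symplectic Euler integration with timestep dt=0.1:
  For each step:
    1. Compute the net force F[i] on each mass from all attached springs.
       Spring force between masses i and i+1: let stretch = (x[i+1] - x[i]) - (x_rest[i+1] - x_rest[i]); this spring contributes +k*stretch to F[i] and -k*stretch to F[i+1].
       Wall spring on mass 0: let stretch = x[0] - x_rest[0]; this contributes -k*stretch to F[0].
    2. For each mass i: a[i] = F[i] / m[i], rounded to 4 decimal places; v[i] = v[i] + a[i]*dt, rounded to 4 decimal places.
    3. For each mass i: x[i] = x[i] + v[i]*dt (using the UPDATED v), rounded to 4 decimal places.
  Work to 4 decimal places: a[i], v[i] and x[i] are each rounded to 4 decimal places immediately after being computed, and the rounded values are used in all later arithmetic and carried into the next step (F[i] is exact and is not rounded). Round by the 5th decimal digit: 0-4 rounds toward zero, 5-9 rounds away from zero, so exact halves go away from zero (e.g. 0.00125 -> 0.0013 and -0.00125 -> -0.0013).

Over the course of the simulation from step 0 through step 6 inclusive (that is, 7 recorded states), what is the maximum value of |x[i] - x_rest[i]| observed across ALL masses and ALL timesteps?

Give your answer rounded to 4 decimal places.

Step 0: x=[1.0000 5.0000] v=[-2.0000 0.0000]
Step 1: x=[0.8300 4.9900] v=[-1.7000 -0.1000]
Step 2: x=[0.6933 4.9684] v=[-1.3670 -0.2160]
Step 3: x=[0.5924 4.9341] v=[-1.0088 -0.3435]
Step 4: x=[0.5290 4.8863] v=[-0.6339 -0.4777]
Step 5: x=[0.5039 4.8250] v=[-0.2511 -0.6134]
Step 6: x=[0.5170 4.7505] v=[0.1306 -0.7455]
Max displacement = 2.4961

Answer: 2.4961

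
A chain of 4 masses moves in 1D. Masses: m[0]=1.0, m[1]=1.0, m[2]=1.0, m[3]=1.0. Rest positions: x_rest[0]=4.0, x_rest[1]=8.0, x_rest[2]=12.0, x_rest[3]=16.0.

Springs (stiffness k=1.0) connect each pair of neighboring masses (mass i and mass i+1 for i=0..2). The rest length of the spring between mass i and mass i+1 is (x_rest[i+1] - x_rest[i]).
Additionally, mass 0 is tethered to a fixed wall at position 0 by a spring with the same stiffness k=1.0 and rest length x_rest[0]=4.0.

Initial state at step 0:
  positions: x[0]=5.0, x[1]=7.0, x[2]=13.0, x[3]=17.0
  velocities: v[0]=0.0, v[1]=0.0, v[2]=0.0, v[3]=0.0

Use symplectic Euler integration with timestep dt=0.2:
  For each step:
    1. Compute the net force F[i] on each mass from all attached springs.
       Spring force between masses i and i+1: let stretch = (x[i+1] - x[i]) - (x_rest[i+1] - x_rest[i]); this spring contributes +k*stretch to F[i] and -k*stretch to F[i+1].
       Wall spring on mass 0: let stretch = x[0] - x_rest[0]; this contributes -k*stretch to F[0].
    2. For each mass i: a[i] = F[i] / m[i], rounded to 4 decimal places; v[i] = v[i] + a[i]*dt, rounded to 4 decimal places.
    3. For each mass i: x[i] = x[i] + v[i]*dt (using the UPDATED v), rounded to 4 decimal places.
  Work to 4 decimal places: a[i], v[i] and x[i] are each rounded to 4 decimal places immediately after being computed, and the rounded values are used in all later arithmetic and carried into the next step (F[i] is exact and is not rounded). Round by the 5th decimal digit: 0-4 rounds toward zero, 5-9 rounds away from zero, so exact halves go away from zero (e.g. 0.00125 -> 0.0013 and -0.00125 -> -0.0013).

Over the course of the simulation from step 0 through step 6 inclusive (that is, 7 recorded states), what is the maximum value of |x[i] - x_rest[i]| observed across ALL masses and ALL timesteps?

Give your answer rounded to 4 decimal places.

Answer: 1.1236

Derivation:
Step 0: x=[5.0000 7.0000 13.0000 17.0000] v=[0.0000 0.0000 0.0000 0.0000]
Step 1: x=[4.8800 7.1600 12.9200 17.0000] v=[-0.6000 0.8000 -0.4000 0.0000]
Step 2: x=[4.6560 7.4592 12.7728 16.9968] v=[-1.1200 1.4960 -0.7360 -0.0160]
Step 3: x=[4.3579 7.8588 12.5820 16.9846] v=[-1.4906 1.9981 -0.9539 -0.0608]
Step 4: x=[4.0255 8.3073 12.3784 16.9563] v=[-1.6620 2.2426 -1.0180 -0.1413]
Step 5: x=[3.7034 8.7474 12.1951 16.9049] v=[-1.6107 2.2005 -0.9166 -0.2569]
Step 6: x=[3.4349 9.1236 12.0623 16.8251] v=[-1.3426 1.8812 -0.6642 -0.3989]
Max displacement = 1.1236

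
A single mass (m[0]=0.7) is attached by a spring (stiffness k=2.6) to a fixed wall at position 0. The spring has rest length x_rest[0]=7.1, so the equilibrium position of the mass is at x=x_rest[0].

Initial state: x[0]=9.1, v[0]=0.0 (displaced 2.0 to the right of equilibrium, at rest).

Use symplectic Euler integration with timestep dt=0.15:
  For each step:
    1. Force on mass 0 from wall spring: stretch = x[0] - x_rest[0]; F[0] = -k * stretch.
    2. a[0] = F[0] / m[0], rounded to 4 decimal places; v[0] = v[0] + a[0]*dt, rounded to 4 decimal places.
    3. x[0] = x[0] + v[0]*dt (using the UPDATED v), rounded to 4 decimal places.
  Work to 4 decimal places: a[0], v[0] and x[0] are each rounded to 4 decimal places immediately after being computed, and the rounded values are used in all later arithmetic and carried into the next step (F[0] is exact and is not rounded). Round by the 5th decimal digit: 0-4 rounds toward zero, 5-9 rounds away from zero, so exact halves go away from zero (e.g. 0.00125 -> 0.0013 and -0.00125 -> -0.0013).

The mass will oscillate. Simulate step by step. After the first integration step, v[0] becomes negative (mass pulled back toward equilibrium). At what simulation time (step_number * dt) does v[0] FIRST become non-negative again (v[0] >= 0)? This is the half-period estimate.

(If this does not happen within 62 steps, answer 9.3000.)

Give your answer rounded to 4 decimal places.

Step 0: x=[9.1000] v=[0.0000]
Step 1: x=[8.9329] v=[-1.1143]
Step 2: x=[8.6126] v=[-2.1355]
Step 3: x=[8.1659] v=[-2.9782]
Step 4: x=[7.6301] v=[-3.5721]
Step 5: x=[7.0500] v=[-3.8674]
Step 6: x=[6.4741] v=[-3.8395]
Step 7: x=[5.9505] v=[-3.4908]
Step 8: x=[5.5229] v=[-2.8504]
Step 9: x=[5.2271] v=[-1.9717]
Step 10: x=[5.0879] v=[-0.9282]
Step 11: x=[5.1168] v=[0.1928]
First v>=0 after going negative at step 11, time=1.6500

Answer: 1.6500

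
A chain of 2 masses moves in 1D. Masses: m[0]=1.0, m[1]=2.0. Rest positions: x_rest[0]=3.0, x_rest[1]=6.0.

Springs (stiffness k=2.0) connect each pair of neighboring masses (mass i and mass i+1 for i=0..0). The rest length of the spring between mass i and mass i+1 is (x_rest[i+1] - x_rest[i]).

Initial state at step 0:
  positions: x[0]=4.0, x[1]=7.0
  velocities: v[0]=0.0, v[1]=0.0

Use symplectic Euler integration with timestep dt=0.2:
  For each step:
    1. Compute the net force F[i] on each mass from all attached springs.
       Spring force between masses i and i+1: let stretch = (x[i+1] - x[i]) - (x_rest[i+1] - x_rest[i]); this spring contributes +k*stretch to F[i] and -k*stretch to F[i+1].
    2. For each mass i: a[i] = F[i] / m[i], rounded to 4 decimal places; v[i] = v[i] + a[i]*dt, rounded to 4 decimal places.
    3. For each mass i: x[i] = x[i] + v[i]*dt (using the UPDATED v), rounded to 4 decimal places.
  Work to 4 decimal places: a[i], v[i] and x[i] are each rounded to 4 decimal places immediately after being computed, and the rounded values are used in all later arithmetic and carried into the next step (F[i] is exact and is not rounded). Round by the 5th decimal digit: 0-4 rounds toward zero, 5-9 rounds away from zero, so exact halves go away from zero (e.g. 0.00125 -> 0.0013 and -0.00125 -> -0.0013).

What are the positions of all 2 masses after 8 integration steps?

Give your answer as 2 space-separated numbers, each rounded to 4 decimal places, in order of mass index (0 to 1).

Step 0: x=[4.0000 7.0000] v=[0.0000 0.0000]
Step 1: x=[4.0000 7.0000] v=[0.0000 0.0000]
Step 2: x=[4.0000 7.0000] v=[0.0000 0.0000]
Step 3: x=[4.0000 7.0000] v=[0.0000 0.0000]
Step 4: x=[4.0000 7.0000] v=[0.0000 0.0000]
Step 5: x=[4.0000 7.0000] v=[0.0000 0.0000]
Step 6: x=[4.0000 7.0000] v=[0.0000 0.0000]
Step 7: x=[4.0000 7.0000] v=[0.0000 0.0000]
Step 8: x=[4.0000 7.0000] v=[0.0000 0.0000]

Answer: 4.0000 7.0000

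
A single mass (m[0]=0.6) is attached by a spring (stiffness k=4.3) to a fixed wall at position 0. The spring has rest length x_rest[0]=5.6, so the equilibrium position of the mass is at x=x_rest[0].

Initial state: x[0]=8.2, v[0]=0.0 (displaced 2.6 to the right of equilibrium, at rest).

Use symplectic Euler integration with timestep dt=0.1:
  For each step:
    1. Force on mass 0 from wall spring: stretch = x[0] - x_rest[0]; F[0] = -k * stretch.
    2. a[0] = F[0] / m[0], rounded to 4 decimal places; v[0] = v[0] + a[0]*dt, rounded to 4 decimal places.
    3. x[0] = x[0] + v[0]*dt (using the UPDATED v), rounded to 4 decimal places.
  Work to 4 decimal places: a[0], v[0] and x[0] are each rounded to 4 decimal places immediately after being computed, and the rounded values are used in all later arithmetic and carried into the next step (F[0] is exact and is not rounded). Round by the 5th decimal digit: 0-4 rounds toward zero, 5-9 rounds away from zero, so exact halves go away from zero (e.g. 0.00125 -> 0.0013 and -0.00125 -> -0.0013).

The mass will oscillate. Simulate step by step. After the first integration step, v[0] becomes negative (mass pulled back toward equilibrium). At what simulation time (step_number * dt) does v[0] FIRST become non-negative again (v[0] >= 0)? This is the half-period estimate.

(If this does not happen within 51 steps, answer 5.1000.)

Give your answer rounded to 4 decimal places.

Answer: 1.2000

Derivation:
Step 0: x=[8.2000] v=[0.0000]
Step 1: x=[8.0137] v=[-1.8633]
Step 2: x=[7.6544] v=[-3.5931]
Step 3: x=[7.1479] v=[-5.0654]
Step 4: x=[6.5304] v=[-6.1747]
Step 5: x=[5.8463] v=[-6.8415]
Step 6: x=[5.1445] v=[-7.0180]
Step 7: x=[4.4753] v=[-6.6916]
Step 8: x=[3.8867] v=[-5.8856]
Step 9: x=[3.4209] v=[-4.6577]
Step 10: x=[3.1113] v=[-3.0960]
Step 11: x=[2.9801] v=[-1.3124]
Step 12: x=[3.0366] v=[0.5652]
First v>=0 after going negative at step 12, time=1.2000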